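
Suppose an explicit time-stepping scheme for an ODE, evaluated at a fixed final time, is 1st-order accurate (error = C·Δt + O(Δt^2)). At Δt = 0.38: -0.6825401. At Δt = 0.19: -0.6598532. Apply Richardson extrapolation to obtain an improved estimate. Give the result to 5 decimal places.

The leading error scales as Δt; refining by a factor of 2 reduces it by 2^1 = 2.
Extrapolated value = (2·A(Δt/2) − A(Δt)) / (2 − 1)
= (2·(-0.6598532) − (-0.6825401)) / 1
= -0.6371663 / 1 = -0.6371663

-0.63717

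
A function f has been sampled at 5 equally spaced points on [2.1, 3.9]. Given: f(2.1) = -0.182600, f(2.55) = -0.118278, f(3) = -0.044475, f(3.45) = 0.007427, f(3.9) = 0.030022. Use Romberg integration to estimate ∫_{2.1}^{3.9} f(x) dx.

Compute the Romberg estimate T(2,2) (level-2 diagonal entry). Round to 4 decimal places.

-0.1030

T(0,0) (trapezoid, 1 panel, h=1.8000): -0.137320
T(1,0) (trapezoid, 2 panels, h=0.9000): -0.108688
T(2,0) (trapezoid, 4 panels, h=0.4500): -0.104227
T(1,1) = -0.108688 + (-0.108688 − (-0.137320))/3 = -0.099144
T(2,1) = -0.104227 + (-0.104227 − (-0.108688))/3 = -0.102740
T(2,2) = -0.102740 + (-0.102740 − (-0.099144))/15 = -0.102980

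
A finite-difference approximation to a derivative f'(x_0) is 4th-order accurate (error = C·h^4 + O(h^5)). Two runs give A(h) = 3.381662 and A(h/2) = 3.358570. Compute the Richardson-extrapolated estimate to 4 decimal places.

3.3570

Extrapolated value = (16·A(h/2) − A(h)) / (16 − 1)
= (16·3.358570 − 3.381662) / 15
= 50.355458 / 15 = 3.357031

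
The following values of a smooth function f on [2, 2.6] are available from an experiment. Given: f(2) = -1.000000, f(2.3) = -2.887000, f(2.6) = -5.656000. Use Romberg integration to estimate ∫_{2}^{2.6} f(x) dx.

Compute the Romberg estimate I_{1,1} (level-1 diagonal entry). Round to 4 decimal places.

I_{0,0} (trapezoid, 1 panel, h=0.6000): -1.996800
I_{1,0} (trapezoid, 2 panels, h=0.3000): -1.864500
I_{1,1} = -1.864500 + (-1.864500 − (-1.996800))/3 = -1.820400

-1.8204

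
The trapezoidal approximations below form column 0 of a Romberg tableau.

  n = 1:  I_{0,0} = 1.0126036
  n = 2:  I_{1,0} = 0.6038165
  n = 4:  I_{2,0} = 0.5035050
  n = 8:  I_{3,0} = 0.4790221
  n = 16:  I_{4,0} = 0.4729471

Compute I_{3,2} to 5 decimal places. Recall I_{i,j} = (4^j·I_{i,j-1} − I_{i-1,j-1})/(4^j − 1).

I_{2,1} = (4·0.5035050 − 0.6038165) / 3 = 0.4700678
I_{3,1} = 0.4790221 + (0.4790221 − 0.5035050)/3 = 0.4708611
I_{3,2} = 0.4708611 + (0.4708611 − 0.4700678)/15 = 0.4709140

0.47091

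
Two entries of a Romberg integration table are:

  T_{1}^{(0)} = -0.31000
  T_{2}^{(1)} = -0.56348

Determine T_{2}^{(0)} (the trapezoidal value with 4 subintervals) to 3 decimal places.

From T_{2}^{(1)} = (4·T_{2}^{(0)} − T_{1}^{(0)})/3, solve for T_{2}^{(0)}:
4·T_{2}^{(0)} = 3·(-0.56348) + (-0.31000) = -2.00044
T_{2}^{(0)} = -0.50011

-0.500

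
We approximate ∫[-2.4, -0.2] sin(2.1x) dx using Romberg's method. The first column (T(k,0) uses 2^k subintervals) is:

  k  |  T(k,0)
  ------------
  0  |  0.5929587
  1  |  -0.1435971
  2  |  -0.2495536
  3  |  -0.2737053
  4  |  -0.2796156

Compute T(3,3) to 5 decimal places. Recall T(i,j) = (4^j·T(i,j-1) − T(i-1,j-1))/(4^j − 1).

Richardson extrapolation on the trapezoidal column (denominator 4−1=3):
T(1,1) = -0.1435971 + (-0.1435971 − 0.5929587)/3 = -0.3891157
T(2,1) = -0.2495536 + (-0.2495536 − (-0.1435971))/3 = -0.2848724
T(3,1) = -0.2737053 + (-0.2737053 − (-0.2495536))/3 = -0.2817559
T(2,2) = (16·(-0.2848724) − (-0.3891157)) / 15 = -0.2779228
T(3,2) = -0.2817559 + (-0.2817559 − (-0.2848724))/15 = -0.2815481
T(3,3) = (64·(-0.2815481) − (-0.2779228)) / 63 = -0.2816056

-0.28161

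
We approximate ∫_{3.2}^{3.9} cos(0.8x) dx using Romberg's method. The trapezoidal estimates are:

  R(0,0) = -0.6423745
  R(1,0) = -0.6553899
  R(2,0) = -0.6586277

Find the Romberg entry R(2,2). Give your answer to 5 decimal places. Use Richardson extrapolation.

Richardson extrapolation on the trapezoidal column (denominator 4−1=3):
R(1,1) = -0.6553899 + (-0.6553899 − (-0.6423745))/3 = -0.6597284
R(2,1) = (4·(-0.6586277) − (-0.6553899)) / 3 = -0.6597070
R(2,2) = (16·(-0.6597070) − (-0.6597284)) / 15 = -0.6597056

-0.65971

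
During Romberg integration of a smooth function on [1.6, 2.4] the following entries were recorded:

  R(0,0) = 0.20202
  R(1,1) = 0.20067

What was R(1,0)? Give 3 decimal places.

From R(1,1) = (4·R(1,0) − R(0,0))/3, solve for R(1,0):
4·R(1,0) = 3·0.20067 + 0.20202 = 0.80403
R(1,0) = 0.20101

0.201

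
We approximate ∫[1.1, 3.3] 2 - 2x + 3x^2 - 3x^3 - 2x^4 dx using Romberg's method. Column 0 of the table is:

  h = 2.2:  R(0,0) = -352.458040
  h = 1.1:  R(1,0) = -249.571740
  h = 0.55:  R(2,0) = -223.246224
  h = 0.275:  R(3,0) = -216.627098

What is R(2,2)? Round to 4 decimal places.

-214.4174

Richardson extrapolation on the trapezoidal column (denominator 4−1=3):
R(1,1) = -249.571740 + (-249.571740 − (-352.458040))/3 = -215.276307
R(2,1) = -223.246224 + (-223.246224 − (-249.571740))/3 = -214.471052
R(2,2) = (16·(-214.471052) − (-215.276307)) / 15 = -214.417368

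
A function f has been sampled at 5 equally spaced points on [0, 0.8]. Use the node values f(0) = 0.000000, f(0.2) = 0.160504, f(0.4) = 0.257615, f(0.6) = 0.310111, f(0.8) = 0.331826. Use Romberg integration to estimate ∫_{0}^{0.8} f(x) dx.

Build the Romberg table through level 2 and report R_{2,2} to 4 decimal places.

0.1820

R_{0,0} (trapezoid, 1 panel, h=0.8000): 0.132730
R_{1,0} (trapezoid, 2 panels, h=0.4000): 0.169411
R_{2,0} (trapezoid, 4 panels, h=0.2000): 0.178829
R_{1,1} = 0.169411 + (0.169411 − 0.132730)/3 = 0.181638
R_{2,1} = 0.178829 + (0.178829 − 0.169411)/3 = 0.181968
R_{2,2} = 0.181968 + (0.181968 − 0.181638)/15 = 0.181990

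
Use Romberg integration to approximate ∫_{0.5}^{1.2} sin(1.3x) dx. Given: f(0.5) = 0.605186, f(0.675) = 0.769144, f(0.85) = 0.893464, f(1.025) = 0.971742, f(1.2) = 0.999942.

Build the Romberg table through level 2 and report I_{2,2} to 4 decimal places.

I_{0,0} (trapezoid, 1 panel, h=0.7000): 0.561795
I_{1,0} (trapezoid, 2 panels, h=0.3500): 0.593610
I_{2,0} (trapezoid, 4 panels, h=0.1750): 0.601460
I_{1,1} = 0.593610 + (0.593610 − 0.561795)/3 = 0.604215
I_{2,1} = 0.601460 + (0.601460 − 0.593610)/3 = 0.604077
I_{2,2} = 0.604077 + (0.604077 − 0.604215)/15 = 0.604068

0.6041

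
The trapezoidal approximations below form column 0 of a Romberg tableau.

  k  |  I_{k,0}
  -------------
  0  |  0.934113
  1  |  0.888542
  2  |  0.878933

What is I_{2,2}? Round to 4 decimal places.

0.8759

Richardson extrapolation on the trapezoidal column (denominator 4−1=3):
I_{1,1} = 0.888542 + (0.888542 − 0.934113)/3 = 0.873352
I_{2,1} = 0.878933 + (0.878933 − 0.888542)/3 = 0.875730
I_{2,2} = (16·0.875730 − 0.873352) / 15 = 0.875889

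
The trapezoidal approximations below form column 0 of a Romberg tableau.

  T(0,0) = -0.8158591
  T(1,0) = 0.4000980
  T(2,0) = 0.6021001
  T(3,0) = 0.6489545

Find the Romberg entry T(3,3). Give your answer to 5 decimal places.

Richardson extrapolation on the trapezoidal column (denominator 4−1=3):
T(1,1) = 0.4000980 + (0.4000980 − (-0.8158591))/3 = 0.8054170
T(2,1) = (4·0.6021001 − 0.4000980) / 3 = 0.6694341
T(3,1) = (4·0.6489545 − 0.6021001) / 3 = 0.6645726
T(2,2) = (16·0.6694341 − 0.8054170) / 15 = 0.6603686
T(3,2) = 0.6645726 + (0.6645726 − 0.6694341)/15 = 0.6642485
T(3,3) = 0.6642485 + (0.6642485 − 0.6603686)/63 = 0.6643101

0.66431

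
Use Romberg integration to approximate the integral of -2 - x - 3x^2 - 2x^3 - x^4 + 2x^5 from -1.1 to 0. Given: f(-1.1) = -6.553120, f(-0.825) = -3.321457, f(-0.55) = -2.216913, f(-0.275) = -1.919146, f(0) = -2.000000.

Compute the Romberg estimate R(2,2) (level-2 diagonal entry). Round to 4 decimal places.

-3.1066

R(0,0) (trapezoid, 1 panel, h=1.1000): -4.704216
R(1,0) (trapezoid, 2 panels, h=0.5500): -3.571410
R(2,0) (trapezoid, 4 panels, h=0.2750): -3.226871
R(1,1) = -3.571410 + (-3.571410 − (-4.704216))/3 = -3.193808
R(2,1) = -3.226871 + (-3.226871 − (-3.571410))/3 = -3.112025
R(2,2) = -3.112025 + (-3.112025 − (-3.193808))/15 = -3.106573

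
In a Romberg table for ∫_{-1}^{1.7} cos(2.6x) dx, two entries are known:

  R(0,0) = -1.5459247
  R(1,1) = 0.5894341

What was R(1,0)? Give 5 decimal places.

From R(1,1) = (4·R(1,0) − R(0,0))/3, solve for R(1,0):
4·R(1,0) = 3·0.5894341 + (-1.5459247) = 0.2223776
R(1,0) = 0.0555944

0.05559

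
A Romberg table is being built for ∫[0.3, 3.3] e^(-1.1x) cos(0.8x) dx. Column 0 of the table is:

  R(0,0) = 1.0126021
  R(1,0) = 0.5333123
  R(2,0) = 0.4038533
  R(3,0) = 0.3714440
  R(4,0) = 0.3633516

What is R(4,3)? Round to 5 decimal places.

0.36066

Richardson extrapolation on the trapezoidal column (denominator 4−1=3):
R(2,1) = 0.4038533 + (0.4038533 − 0.5333123)/3 = 0.3607003
R(3,1) = (4·0.3714440 − 0.4038533) / 3 = 0.3606409
R(4,1) = 0.3633516 + (0.3633516 − 0.3714440)/3 = 0.3606541
R(3,2) = 0.3606409 + (0.3606409 − 0.3607003)/15 = 0.3606369
R(4,2) = 0.3606541 + (0.3606541 − 0.3606409)/15 = 0.3606550
R(4,3) = (64·0.3606550 − 0.3606369) / 63 = 0.3606553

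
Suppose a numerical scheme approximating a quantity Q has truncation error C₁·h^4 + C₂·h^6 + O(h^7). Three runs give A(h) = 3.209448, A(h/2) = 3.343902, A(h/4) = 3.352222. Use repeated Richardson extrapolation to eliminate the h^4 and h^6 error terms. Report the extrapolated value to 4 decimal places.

3.3528

First eliminate the h^4 term (factor 2^4 = 16):
  B₁ = (16·3.343902 − 3.209448)/15 = 3.352866
  B₂ = (16·3.352222 − 3.343902)/15 = 3.352777
Then eliminate the h^6 term (factor 2^6 = 64):
  (64·3.352777 − 3.352866)/63 = 3.352776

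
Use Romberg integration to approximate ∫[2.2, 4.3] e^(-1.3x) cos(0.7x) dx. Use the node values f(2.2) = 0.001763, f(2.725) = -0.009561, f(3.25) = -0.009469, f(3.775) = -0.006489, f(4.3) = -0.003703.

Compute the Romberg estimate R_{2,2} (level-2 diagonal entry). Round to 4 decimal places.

R_{0,0} (trapezoid, 1 panel, h=2.1000): -0.002037
R_{1,0} (trapezoid, 2 panels, h=1.0500): -0.010961
R_{2,0} (trapezoid, 4 panels, h=0.5250): -0.013907
R_{1,1} = -0.010961 + (-0.010961 − (-0.002037))/3 = -0.013936
R_{2,1} = -0.013907 + (-0.013907 − (-0.010961))/3 = -0.014889
R_{2,2} = -0.014889 + (-0.014889 − (-0.013936))/15 = -0.014953

-0.0150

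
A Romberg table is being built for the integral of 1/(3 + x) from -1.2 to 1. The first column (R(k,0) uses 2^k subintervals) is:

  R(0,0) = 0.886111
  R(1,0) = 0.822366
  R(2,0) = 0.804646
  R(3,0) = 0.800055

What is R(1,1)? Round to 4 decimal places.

0.8011

Richardson extrapolation on the trapezoidal column (denominator 4−1=3):
R(1,1) = 0.822366 + (0.822366 − 0.886111)/3 = 0.801118
(Column j=1 coincides with Simpson's rule on the same nodes.)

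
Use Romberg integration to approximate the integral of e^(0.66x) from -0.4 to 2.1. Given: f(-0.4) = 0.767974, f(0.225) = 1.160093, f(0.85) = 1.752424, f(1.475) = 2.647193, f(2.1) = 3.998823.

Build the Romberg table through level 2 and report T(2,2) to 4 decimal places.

4.8953

T(0,0) (trapezoid, 1 panel, h=2.5000): 5.958496
T(1,0) (trapezoid, 2 panels, h=1.2500): 5.169778
T(2,0) (trapezoid, 4 panels, h=0.6250): 4.964443
T(1,1) = 5.169778 + (5.169778 − 5.958496)/3 = 4.906872
T(2,1) = 4.964443 + (4.964443 − 5.169778)/3 = 4.895998
T(2,2) = 4.895998 + (4.895998 − 4.906872)/15 = 4.895273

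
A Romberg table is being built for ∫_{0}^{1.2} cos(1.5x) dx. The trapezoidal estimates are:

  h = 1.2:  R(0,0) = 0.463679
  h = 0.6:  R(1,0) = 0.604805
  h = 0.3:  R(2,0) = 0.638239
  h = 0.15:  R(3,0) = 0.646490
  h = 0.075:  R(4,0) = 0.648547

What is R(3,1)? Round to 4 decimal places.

0.6492

R(3,1) = 0.646490 + (0.646490 − 0.638239)/3 = 0.649240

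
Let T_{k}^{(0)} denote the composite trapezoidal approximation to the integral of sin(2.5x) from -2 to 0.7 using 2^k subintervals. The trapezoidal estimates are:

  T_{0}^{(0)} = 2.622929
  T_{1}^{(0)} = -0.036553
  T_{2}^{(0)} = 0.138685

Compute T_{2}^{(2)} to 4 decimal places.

0.2718

Richardson extrapolation on the trapezoidal column (denominator 4−1=3):
T_{1}^{(1)} = -0.036553 + (-0.036553 − 2.622929)/3 = -0.923047
T_{2}^{(1)} = (4·0.138685 − (-0.036553)) / 3 = 0.197098
T_{2}^{(2)} = 0.197098 + (0.197098 − (-0.923047))/15 = 0.271774
(Column j=1 coincides with Simpson's rule on the same nodes.)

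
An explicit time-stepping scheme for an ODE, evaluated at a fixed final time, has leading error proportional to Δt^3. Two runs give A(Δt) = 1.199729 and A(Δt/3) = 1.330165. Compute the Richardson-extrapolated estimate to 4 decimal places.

Extrapolated value = (27·A(Δt/3) − A(Δt)) / (27 − 1)
= (27·1.330165 − 1.199729) / 26
= 34.714726 / 26 = 1.335182

1.3352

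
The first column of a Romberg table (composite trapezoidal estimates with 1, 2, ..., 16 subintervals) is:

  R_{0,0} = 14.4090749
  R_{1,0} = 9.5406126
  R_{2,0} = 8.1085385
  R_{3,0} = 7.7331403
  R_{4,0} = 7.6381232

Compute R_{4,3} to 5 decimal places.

7.60635

Richardson extrapolation on the trapezoidal column (denominator 4−1=3):
R_{2,1} = (4·8.1085385 − 9.5406126) / 3 = 7.6311805
R_{3,1} = (4·7.7331403 − 8.1085385) / 3 = 7.6080076
R_{4,1} = 7.6381232 + (7.6381232 − 7.7331403)/3 = 7.6064508
R_{3,2} = 7.6080076 + (7.6080076 − 7.6311805)/15 = 7.6064627
R_{4,2} = (16·7.6064508 − 7.6080076) / 15 = 7.6063470
R_{4,3} = (64·7.6063470 − 7.6064627) / 63 = 7.6063452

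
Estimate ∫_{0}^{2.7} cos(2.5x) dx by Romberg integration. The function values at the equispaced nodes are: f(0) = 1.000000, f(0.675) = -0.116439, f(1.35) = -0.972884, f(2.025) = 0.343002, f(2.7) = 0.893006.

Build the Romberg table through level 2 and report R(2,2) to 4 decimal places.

R(0,0) (trapezoid, 1 panel, h=2.7000): 2.555558
R(1,0) (trapezoid, 2 panels, h=1.3500): -0.035614
R(2,0) (trapezoid, 4 panels, h=0.6750): 0.135123
R(1,1) = -0.035614 + (-0.035614 − 2.555558)/3 = -0.899338
R(2,1) = 0.135123 + (0.135123 − (-0.035614))/3 = 0.192035
R(2,2) = 0.192035 + (0.192035 − (-0.899338))/15 = 0.264793

0.2648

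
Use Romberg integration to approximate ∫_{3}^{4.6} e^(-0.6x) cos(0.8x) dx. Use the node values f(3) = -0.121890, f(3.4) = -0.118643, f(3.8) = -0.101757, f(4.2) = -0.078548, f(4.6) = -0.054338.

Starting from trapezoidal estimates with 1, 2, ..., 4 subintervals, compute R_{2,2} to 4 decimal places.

R_{0,0} (trapezoid, 1 panel, h=1.6000): -0.140982
R_{1,0} (trapezoid, 2 panels, h=0.8000): -0.151897
R_{2,0} (trapezoid, 4 panels, h=0.4000): -0.154825
R_{1,1} = -0.151897 + (-0.151897 − (-0.140982))/3 = -0.155535
R_{2,1} = -0.154825 + (-0.154825 − (-0.151897))/3 = -0.155801
R_{2,2} = -0.155801 + (-0.155801 − (-0.155535))/15 = -0.155819

-0.1558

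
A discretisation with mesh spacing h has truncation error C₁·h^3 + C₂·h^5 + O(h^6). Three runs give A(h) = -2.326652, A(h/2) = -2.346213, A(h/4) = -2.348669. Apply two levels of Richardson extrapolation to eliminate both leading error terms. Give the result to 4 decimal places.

First eliminate the h^3 term (factor 2^3 = 8):
  B₁ = (8·(-2.346213) − (-2.326652))/7 = -2.349007
  B₂ = (8·(-2.348669) − (-2.346213))/7 = -2.349020
Then eliminate the h^5 term (factor 2^5 = 32):
  (32·(-2.349020) − (-2.349007))/31 = -2.349020

-2.3490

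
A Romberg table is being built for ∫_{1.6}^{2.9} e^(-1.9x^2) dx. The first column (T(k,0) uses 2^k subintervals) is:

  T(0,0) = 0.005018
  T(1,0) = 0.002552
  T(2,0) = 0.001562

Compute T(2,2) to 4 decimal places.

0.0012

T(1,1) = (4·0.002552 − 0.005018) / 3 = 0.001730
T(2,1) = 0.001562 + (0.001562 − 0.002552)/3 = 0.001232
T(2,2) = 0.001232 + (0.001232 − 0.001730)/15 = 0.001199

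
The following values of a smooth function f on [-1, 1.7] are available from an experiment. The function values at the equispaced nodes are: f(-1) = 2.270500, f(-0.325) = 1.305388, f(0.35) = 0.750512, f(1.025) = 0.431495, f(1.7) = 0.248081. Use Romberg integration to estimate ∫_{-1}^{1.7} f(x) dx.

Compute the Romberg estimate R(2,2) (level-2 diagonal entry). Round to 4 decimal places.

R(0,0) (trapezoid, 1 panel, h=2.7000): 3.400084
R(1,0) (trapezoid, 2 panels, h=1.3500): 2.713233
R(2,0) (trapezoid, 4 panels, h=0.6750): 2.529013
R(1,1) = 2.713233 + (2.713233 − 3.400084)/3 = 2.484283
R(2,1) = 2.529013 + (2.529013 − 2.713233)/3 = 2.467606
R(2,2) = 2.467606 + (2.467606 − 2.484283)/15 = 2.466494

2.4665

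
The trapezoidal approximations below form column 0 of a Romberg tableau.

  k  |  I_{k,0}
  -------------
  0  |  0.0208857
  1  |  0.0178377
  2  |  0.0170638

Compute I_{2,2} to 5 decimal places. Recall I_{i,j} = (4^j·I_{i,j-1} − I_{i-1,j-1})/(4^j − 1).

I_{1,1} = (4·0.0178377 − 0.0208857) / 3 = 0.0168217
I_{2,1} = (4·0.0170638 − 0.0178377) / 3 = 0.0168058
I_{2,2} = (16·0.0168058 − 0.0168217) / 15 = 0.0168047

0.01680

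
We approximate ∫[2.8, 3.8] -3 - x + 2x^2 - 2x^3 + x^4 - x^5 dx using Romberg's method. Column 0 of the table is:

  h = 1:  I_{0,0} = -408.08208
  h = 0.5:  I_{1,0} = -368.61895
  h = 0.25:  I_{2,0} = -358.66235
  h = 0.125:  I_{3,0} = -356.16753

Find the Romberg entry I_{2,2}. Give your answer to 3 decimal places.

I_{1,1} = (4·(-368.61895) − (-408.08208)) / 3 = -355.46457
I_{2,1} = -358.66235 + (-358.66235 − (-368.61895))/3 = -355.34348
I_{2,2} = (16·(-355.34348) − (-355.46457)) / 15 = -355.33541
(Column j=1 coincides with Simpson's rule on the same nodes.)

-355.335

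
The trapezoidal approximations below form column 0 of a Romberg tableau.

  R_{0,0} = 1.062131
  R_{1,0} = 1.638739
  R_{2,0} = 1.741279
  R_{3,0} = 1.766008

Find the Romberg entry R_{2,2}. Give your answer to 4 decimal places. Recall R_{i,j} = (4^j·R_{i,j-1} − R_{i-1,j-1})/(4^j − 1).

Richardson extrapolation on the trapezoidal column (denominator 4−1=3):
R_{1,1} = (4·1.638739 − 1.062131) / 3 = 1.830942
R_{2,1} = 1.741279 + (1.741279 − 1.638739)/3 = 1.775459
R_{2,2} = (16·1.775459 − 1.830942) / 15 = 1.771760
(Column j=1 coincides with Simpson's rule on the same nodes.)

1.7718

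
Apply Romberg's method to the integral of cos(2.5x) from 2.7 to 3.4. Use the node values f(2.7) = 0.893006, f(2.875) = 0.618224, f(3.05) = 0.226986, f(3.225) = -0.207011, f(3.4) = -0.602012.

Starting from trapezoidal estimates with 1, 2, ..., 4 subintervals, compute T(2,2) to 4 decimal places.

0.1394

T(0,0) (trapezoid, 1 panel, h=0.7000): 0.101848
T(1,0) (trapezoid, 2 panels, h=0.3500): 0.130369
T(2,0) (trapezoid, 4 panels, h=0.1750): 0.137147
T(1,1) = 0.130369 + (0.130369 − 0.101848)/3 = 0.139876
T(2,1) = 0.137147 + (0.137147 − 0.130369)/3 = 0.139406
T(2,2) = 0.139406 + (0.139406 − 0.139876)/15 = 0.139375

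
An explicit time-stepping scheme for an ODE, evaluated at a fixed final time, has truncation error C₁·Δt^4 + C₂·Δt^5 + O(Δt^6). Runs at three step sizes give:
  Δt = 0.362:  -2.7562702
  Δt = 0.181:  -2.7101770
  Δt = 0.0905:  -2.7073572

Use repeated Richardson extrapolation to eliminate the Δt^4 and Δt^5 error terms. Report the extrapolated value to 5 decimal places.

-2.70717

First eliminate the Δt^4 term (factor 2^4 = 16):
  B₁ = (16·(-2.7101770) − (-2.7562702))/15 = -2.7071041
  B₂ = (16·(-2.7073572) − (-2.7101770))/15 = -2.7071692
Then eliminate the Δt^5 term (factor 2^5 = 32):
  (32·(-2.7071692) − (-2.7071041))/31 = -2.7071713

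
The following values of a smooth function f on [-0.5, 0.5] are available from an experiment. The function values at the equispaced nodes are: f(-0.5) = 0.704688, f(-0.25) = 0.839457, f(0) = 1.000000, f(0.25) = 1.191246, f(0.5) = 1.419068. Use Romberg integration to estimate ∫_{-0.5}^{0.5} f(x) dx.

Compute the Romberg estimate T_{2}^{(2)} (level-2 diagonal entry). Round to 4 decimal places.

1.0205

T_{0}^{(0)} (trapezoid, 1 panel, h=1.0000): 1.061878
T_{1}^{(0)} (trapezoid, 2 panels, h=0.5000): 1.030939
T_{2}^{(0)} (trapezoid, 4 panels, h=0.2500): 1.023145
T_{1}^{(1)} = 1.030939 + (1.030939 − 1.061878)/3 = 1.020626
T_{2}^{(1)} = 1.023145 + (1.023145 − 1.030939)/3 = 1.020547
T_{2}^{(2)} = 1.020547 + (1.020547 − 1.020626)/15 = 1.020542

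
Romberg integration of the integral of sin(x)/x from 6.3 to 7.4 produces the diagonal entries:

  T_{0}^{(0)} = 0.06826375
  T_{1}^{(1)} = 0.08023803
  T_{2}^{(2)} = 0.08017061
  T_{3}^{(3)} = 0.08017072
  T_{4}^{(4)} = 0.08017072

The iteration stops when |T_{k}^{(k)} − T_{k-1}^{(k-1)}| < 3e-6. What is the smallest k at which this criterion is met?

k = 3

|T_{1}^{(1)} − T_{0}^{(0)}| = 0.01197428 ≥ 3e-6
|T_{2}^{(2)} − T_{1}^{(1)}| = 0.00006742 ≥ 3e-6
|T_{3}^{(3)} − T_{2}^{(2)}| = 0.00000011 < 3e-6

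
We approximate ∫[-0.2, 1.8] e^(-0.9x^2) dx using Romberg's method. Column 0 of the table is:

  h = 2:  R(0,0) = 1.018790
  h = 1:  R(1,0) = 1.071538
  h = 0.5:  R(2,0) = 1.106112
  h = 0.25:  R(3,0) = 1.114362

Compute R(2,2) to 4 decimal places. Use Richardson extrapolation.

Richardson extrapolation on the trapezoidal column (denominator 4−1=3):
R(1,1) = (4·1.071538 − 1.018790) / 3 = 1.089121
R(2,1) = (4·1.106112 − 1.071538) / 3 = 1.117637
R(2,2) = 1.117637 + (1.117637 − 1.089121)/15 = 1.119538

1.1195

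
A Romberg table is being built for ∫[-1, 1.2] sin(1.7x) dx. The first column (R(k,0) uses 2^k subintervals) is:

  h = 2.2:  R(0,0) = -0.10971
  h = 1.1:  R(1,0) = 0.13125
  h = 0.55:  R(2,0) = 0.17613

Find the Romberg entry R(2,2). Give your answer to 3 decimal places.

0.190

Richardson extrapolation on the trapezoidal column (denominator 4−1=3):
R(1,1) = 0.13125 + (0.13125 − (-0.10971))/3 = 0.21157
R(2,1) = (4·0.17613 − 0.13125) / 3 = 0.19109
R(2,2) = 0.19109 + (0.19109 − 0.21157)/15 = 0.18972
(Column j=1 coincides with Simpson's rule on the same nodes.)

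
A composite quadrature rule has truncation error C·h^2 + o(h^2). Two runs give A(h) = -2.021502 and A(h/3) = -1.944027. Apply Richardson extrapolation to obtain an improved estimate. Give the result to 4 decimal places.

The leading error scales as h^2; refining by a factor of 3 reduces it by 3^2 = 9.
Extrapolated value = (9·A(h/3) − A(h)) / (9 − 1)
= (9·(-1.944027) − (-2.021502)) / 8
= -15.474741 / 8 = -1.934343

-1.9343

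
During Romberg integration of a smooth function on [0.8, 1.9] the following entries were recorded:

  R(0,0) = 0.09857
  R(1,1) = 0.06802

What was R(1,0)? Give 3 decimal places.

From R(1,1) = (4·R(1,0) − R(0,0))/3, solve for R(1,0):
4·R(1,0) = 3·0.06802 + 0.09857 = 0.30263
R(1,0) = 0.07566

0.076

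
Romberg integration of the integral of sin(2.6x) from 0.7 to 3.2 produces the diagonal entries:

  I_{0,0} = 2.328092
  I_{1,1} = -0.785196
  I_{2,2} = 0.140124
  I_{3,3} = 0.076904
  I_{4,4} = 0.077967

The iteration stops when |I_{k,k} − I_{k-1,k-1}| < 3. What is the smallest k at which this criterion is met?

|I_{1,1} − I_{0,0}| = 3.113288 ≥ 3
|I_{2,2} − I_{1,1}| = 0.925320 < 3

k = 2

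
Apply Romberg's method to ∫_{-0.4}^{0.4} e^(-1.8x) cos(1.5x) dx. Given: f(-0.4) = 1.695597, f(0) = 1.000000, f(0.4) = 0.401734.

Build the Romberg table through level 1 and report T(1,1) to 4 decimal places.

0.8130

T(0,0) (trapezoid, 1 panel, h=0.8000): 0.838932
T(1,0) (trapezoid, 2 panels, h=0.4000): 0.819466
T(1,1) = 0.819466 + (0.819466 − 0.838932)/3 = 0.812977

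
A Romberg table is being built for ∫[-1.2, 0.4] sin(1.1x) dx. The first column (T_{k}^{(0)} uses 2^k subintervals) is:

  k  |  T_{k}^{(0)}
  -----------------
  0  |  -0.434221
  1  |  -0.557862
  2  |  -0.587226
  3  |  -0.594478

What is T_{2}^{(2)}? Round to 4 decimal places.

-0.5969

Richardson extrapolation on the trapezoidal column (denominator 4−1=3):
T_{1}^{(1)} = (4·(-0.557862) − (-0.434221)) / 3 = -0.599076
T_{2}^{(1)} = (4·(-0.587226) − (-0.557862)) / 3 = -0.597014
T_{2}^{(2)} = (16·(-0.597014) − (-0.599076)) / 15 = -0.596877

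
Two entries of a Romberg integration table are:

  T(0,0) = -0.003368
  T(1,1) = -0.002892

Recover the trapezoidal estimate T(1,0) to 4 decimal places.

-0.0030

From T(1,1) = (4·T(1,0) − T(0,0))/3, solve for T(1,0):
4·T(1,0) = 3·(-0.002892) + (-0.003368) = -0.012044
T(1,0) = -0.003011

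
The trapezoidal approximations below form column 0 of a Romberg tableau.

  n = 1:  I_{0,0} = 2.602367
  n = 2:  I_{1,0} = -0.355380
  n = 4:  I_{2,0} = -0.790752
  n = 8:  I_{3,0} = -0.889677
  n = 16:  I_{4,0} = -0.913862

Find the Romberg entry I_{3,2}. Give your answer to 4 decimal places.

-0.9218

Richardson extrapolation on the trapezoidal column (denominator 4−1=3):
I_{2,1} = -0.790752 + (-0.790752 − (-0.355380))/3 = -0.935876
I_{3,1} = (4·(-0.889677) − (-0.790752)) / 3 = -0.922652
I_{3,2} = -0.922652 + (-0.922652 − (-0.935876))/15 = -0.921770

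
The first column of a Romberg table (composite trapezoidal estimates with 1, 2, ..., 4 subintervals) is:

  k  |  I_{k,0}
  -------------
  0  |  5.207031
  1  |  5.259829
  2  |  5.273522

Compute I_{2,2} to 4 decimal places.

5.2781

I_{1,1} = 5.259829 + (5.259829 − 5.207031)/3 = 5.277428
I_{2,1} = 5.273522 + (5.273522 − 5.259829)/3 = 5.278086
I_{2,2} = 5.278086 + (5.278086 − 5.277428)/15 = 5.278130
(Column j=1 coincides with Simpson's rule on the same nodes.)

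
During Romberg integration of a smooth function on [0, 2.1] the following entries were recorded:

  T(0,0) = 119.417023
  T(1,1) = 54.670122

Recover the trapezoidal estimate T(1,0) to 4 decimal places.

70.8568

From T(1,1) = (4·T(1,0) − T(0,0))/3, solve for T(1,0):
4·T(1,0) = 3·54.670122 + 119.417023 = 283.427389
T(1,0) = 70.856847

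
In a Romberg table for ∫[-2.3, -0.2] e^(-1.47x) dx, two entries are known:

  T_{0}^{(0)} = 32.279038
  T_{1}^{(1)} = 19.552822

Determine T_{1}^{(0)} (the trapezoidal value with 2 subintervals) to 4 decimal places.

From T_{1}^{(1)} = (4·T_{1}^{(0)} − T_{0}^{(0)})/3, solve for T_{1}^{(0)}:
4·T_{1}^{(0)} = 3·19.552822 + 32.279038 = 90.937504
T_{1}^{(0)} = 22.734376

22.7344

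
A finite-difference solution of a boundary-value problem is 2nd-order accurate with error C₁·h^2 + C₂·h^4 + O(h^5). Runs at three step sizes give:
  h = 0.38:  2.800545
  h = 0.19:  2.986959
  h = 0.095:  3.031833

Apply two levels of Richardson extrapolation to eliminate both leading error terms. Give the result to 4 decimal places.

3.0466

First eliminate the h^2 term (factor 2^2 = 4):
  B₁ = (4·2.986959 − 2.800545)/3 = 3.049097
  B₂ = (4·3.031833 − 2.986959)/3 = 3.046791
Then eliminate the h^4 term (factor 2^4 = 16):
  (16·3.046791 − 3.049097)/15 = 3.046637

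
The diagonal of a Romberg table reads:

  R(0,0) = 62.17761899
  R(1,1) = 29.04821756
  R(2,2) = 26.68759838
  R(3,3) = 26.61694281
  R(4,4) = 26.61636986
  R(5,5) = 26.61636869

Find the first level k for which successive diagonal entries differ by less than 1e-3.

k = 4

|R(1,1) − R(0,0)| = 33.12940143 ≥ 1e-3
|R(2,2) − R(1,1)| = 2.36061918 ≥ 1e-3
|R(3,3) − R(2,2)| = 0.07065557 ≥ 1e-3
|R(4,4) − R(3,3)| = 0.00057295 < 1e-3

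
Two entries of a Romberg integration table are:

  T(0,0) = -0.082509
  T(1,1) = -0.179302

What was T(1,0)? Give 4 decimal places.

-0.1551

From T(1,1) = (4·T(1,0) − T(0,0))/3, solve for T(1,0):
4·T(1,0) = 3·(-0.179302) + (-0.082509) = -0.620415
T(1,0) = -0.155104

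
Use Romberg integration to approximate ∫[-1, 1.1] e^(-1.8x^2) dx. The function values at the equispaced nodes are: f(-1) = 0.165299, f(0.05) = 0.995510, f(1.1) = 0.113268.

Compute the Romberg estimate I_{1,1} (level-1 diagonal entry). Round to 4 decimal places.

1.4912

I_{0,0} (trapezoid, 1 panel, h=2.1000): 0.292495
I_{1,0} (trapezoid, 2 panels, h=1.0500): 1.191533
I_{1,1} = 1.191533 + (1.191533 − 0.292495)/3 = 1.491212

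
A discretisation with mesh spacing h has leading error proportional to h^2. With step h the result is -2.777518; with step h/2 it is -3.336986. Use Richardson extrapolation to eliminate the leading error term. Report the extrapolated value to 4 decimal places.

The leading error scales as h^2; refining by a factor of 2 reduces it by 2^2 = 4.
Extrapolated value = (4·A(h/2) − A(h)) / (4 − 1)
= (4·(-3.336986) − (-2.777518)) / 3
= -10.570426 / 3 = -3.523475

-3.5235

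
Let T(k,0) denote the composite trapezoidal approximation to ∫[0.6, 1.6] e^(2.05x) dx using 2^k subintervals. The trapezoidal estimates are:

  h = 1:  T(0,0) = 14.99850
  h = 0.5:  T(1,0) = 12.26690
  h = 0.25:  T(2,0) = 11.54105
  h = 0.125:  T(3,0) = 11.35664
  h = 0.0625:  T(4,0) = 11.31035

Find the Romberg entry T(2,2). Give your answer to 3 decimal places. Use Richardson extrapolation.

T(1,1) = (4·12.26690 − 14.99850) / 3 = 11.35637
T(2,1) = 11.54105 + (11.54105 − 12.26690)/3 = 11.29910
T(2,2) = 11.29910 + (11.29910 − 11.35637)/15 = 11.29528

11.295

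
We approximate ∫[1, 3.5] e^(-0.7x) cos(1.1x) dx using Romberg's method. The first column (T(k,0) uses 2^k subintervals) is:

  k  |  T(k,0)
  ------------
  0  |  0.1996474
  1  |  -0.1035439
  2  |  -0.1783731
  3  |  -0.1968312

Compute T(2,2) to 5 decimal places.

Richardson extrapolation on the trapezoidal column (denominator 4−1=3):
T(1,1) = (4·(-0.1035439) − 0.1996474) / 3 = -0.2046077
T(2,1) = (4·(-0.1783731) − (-0.1035439)) / 3 = -0.2033162
T(2,2) = (16·(-0.2033162) − (-0.2046077)) / 15 = -0.2032301

-0.20323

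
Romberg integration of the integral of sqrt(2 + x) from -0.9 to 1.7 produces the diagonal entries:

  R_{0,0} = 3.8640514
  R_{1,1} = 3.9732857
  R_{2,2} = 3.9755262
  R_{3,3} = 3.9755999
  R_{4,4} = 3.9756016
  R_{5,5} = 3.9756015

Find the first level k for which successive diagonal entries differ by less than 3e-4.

k = 3

|R_{1,1} − R_{0,0}| = 0.1092343 ≥ 3e-4
|R_{2,2} − R_{1,1}| = 0.0022405 ≥ 3e-4
|R_{3,3} − R_{2,2}| = 0.0000737 < 3e-4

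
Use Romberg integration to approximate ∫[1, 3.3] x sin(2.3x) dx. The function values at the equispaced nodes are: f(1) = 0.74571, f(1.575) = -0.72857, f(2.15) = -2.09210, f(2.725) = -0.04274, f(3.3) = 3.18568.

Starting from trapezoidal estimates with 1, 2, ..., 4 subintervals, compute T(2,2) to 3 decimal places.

-0.569

T(0,0) (trapezoid, 1 panel, h=2.3000): 4.52110
T(1,0) (trapezoid, 2 panels, h=1.1500): -0.14537
T(2,0) (trapezoid, 4 panels, h=0.5750): -0.51619
T(1,1) = -0.14537 + (-0.14537 − 4.52110)/3 = -1.70086
T(2,1) = -0.51619 + (-0.51619 − (-0.14537))/3 = -0.63980
T(2,2) = -0.63980 + (-0.63980 − (-1.70086))/15 = -0.56906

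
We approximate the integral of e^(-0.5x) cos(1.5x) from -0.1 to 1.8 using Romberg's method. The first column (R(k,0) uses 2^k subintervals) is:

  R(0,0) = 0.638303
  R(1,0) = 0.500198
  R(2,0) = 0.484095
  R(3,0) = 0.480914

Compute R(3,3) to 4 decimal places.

0.4799

Richardson extrapolation on the trapezoidal column (denominator 4−1=3):
R(1,1) = 0.500198 + (0.500198 − 0.638303)/3 = 0.454163
R(2,1) = (4·0.484095 − 0.500198) / 3 = 0.478727
R(3,1) = 0.480914 + (0.480914 − 0.484095)/3 = 0.479854
R(2,2) = (16·0.478727 − 0.454163) / 15 = 0.480365
R(3,2) = 0.479854 + (0.479854 − 0.478727)/15 = 0.479929
R(3,3) = 0.479929 + (0.479929 − 0.480365)/63 = 0.479922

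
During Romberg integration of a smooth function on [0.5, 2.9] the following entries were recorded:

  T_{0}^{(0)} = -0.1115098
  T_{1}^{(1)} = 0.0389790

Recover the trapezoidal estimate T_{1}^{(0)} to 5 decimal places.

From T_{1}^{(1)} = (4·T_{1}^{(0)} − T_{0}^{(0)})/3, solve for T_{1}^{(0)}:
4·T_{1}^{(0)} = 3·0.0389790 + (-0.1115098) = 0.0054272
T_{1}^{(0)} = 0.0013568

0.00136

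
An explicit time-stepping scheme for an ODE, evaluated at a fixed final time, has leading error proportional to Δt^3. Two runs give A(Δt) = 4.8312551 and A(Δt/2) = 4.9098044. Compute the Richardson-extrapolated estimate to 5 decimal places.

4.92103

The leading error scales as Δt^3; refining by a factor of 2 reduces it by 2^3 = 8.
Extrapolated value = (8·A(Δt/2) − A(Δt)) / (8 − 1)
= (8·4.9098044 − 4.8312551) / 7
= 34.4471801 / 7 = 4.9210257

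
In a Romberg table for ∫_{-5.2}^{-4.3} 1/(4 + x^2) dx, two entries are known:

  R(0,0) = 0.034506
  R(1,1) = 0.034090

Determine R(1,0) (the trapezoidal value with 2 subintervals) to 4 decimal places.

From R(1,1) = (4·R(1,0) − R(0,0))/3, solve for R(1,0):
4·R(1,0) = 3·0.034090 + 0.034506 = 0.136776
R(1,0) = 0.034194

0.0342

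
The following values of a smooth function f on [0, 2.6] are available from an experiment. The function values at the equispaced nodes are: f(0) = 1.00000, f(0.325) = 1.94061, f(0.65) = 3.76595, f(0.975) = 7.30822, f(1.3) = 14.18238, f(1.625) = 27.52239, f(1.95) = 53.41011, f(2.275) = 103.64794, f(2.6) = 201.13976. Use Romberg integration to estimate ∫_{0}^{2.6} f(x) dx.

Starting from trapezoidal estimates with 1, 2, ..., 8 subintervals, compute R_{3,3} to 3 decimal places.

R_{0,0} (trapezoid, 1 panel, h=2.6000): 262.78169
R_{1,0} (trapezoid, 2 panels, h=1.3000): 149.82794
R_{2,0} (trapezoid, 4 panels, h=0.6500): 112.07841
R_{3,0} (trapezoid, 8 panels, h=0.3250): 101.67543
R_{1,1} = 149.82794 + (149.82794 − 262.78169)/3 = 112.17669
R_{2,1} = 112.07841 + (112.07841 − 149.82794)/3 = 99.49523
R_{3,1} = 101.67543 + (101.67543 − 112.07841)/3 = 98.20777
R_{2,2} = 99.49523 + (99.49523 − 112.17669)/15 = 98.64980
R_{3,2} = 98.20777 + (98.20777 − 99.49523)/15 = 98.12194
R_{3,3} = 98.12194 + (98.12194 − 98.64980)/63 = 98.11356

98.114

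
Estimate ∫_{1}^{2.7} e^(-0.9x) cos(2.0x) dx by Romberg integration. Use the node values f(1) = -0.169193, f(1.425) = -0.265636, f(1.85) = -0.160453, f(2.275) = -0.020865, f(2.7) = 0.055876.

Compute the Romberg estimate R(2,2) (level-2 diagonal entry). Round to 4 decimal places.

R(0,0) (trapezoid, 1 panel, h=1.7000): -0.096319
R(1,0) (trapezoid, 2 panels, h=0.8500): -0.184545
R(2,0) (trapezoid, 4 panels, h=0.4250): -0.214035
R(1,1) = -0.184545 + (-0.184545 − (-0.096319))/3 = -0.213954
R(2,1) = -0.214035 + (-0.214035 − (-0.184545))/3 = -0.223865
R(2,2) = -0.223865 + (-0.223865 − (-0.213954))/15 = -0.224526

-0.2245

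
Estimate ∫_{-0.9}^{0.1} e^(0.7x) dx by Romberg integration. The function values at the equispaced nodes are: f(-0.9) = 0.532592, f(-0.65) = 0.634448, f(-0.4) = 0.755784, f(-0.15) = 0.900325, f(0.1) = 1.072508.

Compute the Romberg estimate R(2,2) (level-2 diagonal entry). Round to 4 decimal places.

0.7713

R(0,0) (trapezoid, 1 panel, h=1.0000): 0.802550
R(1,0) (trapezoid, 2 panels, h=0.5000): 0.779167
R(2,0) (trapezoid, 4 panels, h=0.2500): 0.773277
R(1,1) = 0.779167 + (0.779167 − 0.802550)/3 = 0.771373
R(2,1) = 0.773277 + (0.773277 − 0.779167)/3 = 0.771314
R(2,2) = 0.771314 + (0.771314 − 0.771373)/15 = 0.771310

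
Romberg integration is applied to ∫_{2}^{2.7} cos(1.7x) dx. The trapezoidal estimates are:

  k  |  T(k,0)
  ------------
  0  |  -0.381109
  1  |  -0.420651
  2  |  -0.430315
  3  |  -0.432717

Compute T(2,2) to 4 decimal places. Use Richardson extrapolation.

Richardson extrapolation on the trapezoidal column (denominator 4−1=3):
T(1,1) = (4·(-0.420651) − (-0.381109)) / 3 = -0.433832
T(2,1) = (4·(-0.430315) − (-0.420651)) / 3 = -0.433536
T(2,2) = (16·(-0.433536) − (-0.433832)) / 15 = -0.433516
(Column j=1 coincides with Simpson's rule on the same nodes.)

-0.4335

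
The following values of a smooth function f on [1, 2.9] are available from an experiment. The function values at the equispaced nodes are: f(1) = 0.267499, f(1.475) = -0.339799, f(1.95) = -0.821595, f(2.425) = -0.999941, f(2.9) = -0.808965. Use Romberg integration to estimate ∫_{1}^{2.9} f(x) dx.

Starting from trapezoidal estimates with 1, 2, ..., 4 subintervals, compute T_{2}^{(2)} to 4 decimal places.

T_{0}^{(0)} (trapezoid, 1 panel, h=1.9000): -0.514393
T_{1}^{(0)} (trapezoid, 2 panels, h=0.9500): -1.037712
T_{2}^{(0)} (trapezoid, 4 panels, h=0.4750): -1.155232
T_{1}^{(1)} = -1.037712 + (-1.037712 − (-0.514393))/3 = -1.212152
T_{2}^{(1)} = -1.155232 + (-1.155232 − (-1.037712))/3 = -1.194405
T_{2}^{(2)} = -1.194405 + (-1.194405 − (-1.212152))/15 = -1.193222

-1.1932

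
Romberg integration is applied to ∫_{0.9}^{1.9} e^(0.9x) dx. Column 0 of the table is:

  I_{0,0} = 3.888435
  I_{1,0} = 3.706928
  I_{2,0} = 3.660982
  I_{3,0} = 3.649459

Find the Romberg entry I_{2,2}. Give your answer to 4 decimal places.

3.6456

Richardson extrapolation on the trapezoidal column (denominator 4−1=3):
I_{1,1} = 3.706928 + (3.706928 − 3.888435)/3 = 3.646426
I_{2,1} = (4·3.660982 − 3.706928) / 3 = 3.645667
I_{2,2} = (16·3.645667 − 3.646426) / 15 = 3.645616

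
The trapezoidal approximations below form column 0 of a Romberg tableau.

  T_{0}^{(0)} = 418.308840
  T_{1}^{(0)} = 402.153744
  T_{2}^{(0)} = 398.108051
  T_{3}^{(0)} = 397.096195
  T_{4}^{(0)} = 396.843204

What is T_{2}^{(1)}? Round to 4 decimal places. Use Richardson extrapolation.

Richardson extrapolation on the trapezoidal column (denominator 4−1=3):
T_{2}^{(1)} = 398.108051 + (398.108051 − 402.153744)/3 = 396.759487

396.7595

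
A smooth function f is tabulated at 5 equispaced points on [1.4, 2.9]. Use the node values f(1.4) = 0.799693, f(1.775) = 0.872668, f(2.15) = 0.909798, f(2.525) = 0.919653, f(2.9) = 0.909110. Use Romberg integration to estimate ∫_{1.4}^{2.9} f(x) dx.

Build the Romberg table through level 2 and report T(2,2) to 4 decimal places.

1.3372

T(0,0) (trapezoid, 1 panel, h=1.5000): 1.281602
T(1,0) (trapezoid, 2 panels, h=0.7500): 1.323150
T(2,0) (trapezoid, 4 panels, h=0.3750): 1.333695
T(1,1) = 1.323150 + (1.323150 − 1.281602)/3 = 1.336999
T(2,1) = 1.333695 + (1.333695 − 1.323150)/3 = 1.337210
T(2,2) = 1.337210 + (1.337210 − 1.336999)/15 = 1.337224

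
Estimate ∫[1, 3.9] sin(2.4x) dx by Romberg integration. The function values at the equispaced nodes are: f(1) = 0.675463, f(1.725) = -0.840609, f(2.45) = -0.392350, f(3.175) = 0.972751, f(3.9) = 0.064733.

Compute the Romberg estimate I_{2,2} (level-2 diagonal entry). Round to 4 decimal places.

I_{0,0} (trapezoid, 1 panel, h=2.9000): 1.073284
I_{1,0} (trapezoid, 2 panels, h=1.4500): -0.032265
I_{2,0} (trapezoid, 4 panels, h=0.7250): 0.079670
I_{1,1} = -0.032265 + (-0.032265 − 1.073284)/3 = -0.400781
I_{2,1} = 0.079670 + (0.079670 − (-0.032265))/3 = 0.116982
I_{2,2} = 0.116982 + (0.116982 − (-0.400781))/15 = 0.151500

0.1515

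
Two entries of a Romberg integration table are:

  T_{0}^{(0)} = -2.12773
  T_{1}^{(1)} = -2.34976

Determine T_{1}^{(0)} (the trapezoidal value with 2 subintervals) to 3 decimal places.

From T_{1}^{(1)} = (4·T_{1}^{(0)} − T_{0}^{(0)})/3, solve for T_{1}^{(0)}:
4·T_{1}^{(0)} = 3·(-2.34976) + (-2.12773) = -9.17701
T_{1}^{(0)} = -2.29425

-2.294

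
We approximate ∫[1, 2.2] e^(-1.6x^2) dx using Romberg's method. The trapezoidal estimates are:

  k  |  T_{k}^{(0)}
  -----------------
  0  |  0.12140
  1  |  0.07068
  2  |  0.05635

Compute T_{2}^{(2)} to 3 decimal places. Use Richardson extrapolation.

0.051

T_{1}^{(1)} = (4·0.07068 − 0.12140) / 3 = 0.05377
T_{2}^{(1)} = 0.05635 + (0.05635 − 0.07068)/3 = 0.05157
T_{2}^{(2)} = (16·0.05157 − 0.05377) / 15 = 0.05142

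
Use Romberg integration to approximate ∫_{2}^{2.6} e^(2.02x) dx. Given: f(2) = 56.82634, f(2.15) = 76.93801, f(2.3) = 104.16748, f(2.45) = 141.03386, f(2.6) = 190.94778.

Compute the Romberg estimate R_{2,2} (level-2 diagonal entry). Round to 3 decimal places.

R_{0,0} (trapezoid, 1 panel, h=0.6000): 74.33224
R_{1,0} (trapezoid, 2 panels, h=0.3000): 68.41636
R_{2,0} (trapezoid, 4 panels, h=0.1500): 66.90396
R_{1,1} = 68.41636 + (68.41636 − 74.33224)/3 = 66.44440
R_{2,1} = 66.90396 + (66.90396 − 68.41636)/3 = 66.39983
R_{2,2} = 66.39983 + (66.39983 − 66.44440)/15 = 66.39686

66.397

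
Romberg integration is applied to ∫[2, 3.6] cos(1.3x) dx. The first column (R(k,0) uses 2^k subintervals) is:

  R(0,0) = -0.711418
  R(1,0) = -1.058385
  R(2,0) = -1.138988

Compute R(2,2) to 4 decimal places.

-1.1653

Richardson extrapolation on the trapezoidal column (denominator 4−1=3):
R(1,1) = (4·(-1.058385) − (-0.711418)) / 3 = -1.174041
R(2,1) = -1.138988 + (-1.138988 − (-1.058385))/3 = -1.165856
R(2,2) = -1.165856 + (-1.165856 − (-1.174041))/15 = -1.165310
(Column j=1 coincides with Simpson's rule on the same nodes.)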